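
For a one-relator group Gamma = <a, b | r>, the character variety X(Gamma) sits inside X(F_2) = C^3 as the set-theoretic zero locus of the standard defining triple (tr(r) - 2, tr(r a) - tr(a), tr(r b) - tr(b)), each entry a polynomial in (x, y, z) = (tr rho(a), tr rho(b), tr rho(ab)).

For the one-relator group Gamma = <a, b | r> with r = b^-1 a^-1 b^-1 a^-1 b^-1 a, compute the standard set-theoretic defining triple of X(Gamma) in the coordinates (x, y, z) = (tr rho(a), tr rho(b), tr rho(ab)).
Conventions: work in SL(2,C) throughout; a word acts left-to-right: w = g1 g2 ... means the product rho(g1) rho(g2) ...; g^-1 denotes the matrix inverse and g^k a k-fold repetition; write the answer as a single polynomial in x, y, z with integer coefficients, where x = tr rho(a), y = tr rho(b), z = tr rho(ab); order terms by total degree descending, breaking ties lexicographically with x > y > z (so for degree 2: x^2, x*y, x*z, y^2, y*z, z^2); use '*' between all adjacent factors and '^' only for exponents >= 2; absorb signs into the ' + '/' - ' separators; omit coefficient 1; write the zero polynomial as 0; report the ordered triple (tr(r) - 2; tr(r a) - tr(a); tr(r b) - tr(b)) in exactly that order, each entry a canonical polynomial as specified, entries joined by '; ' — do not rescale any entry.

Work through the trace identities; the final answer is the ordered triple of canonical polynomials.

use: trace(b^-1) = trace(b) = y
apply: trace(b a b) = trace(b) trace(a b) - trace(a) = y*z - x
apply: trace(b a b a) = trace(b a) trace(b a) - trace(1) = z^2 - 2
trace(a b a^-1 b) = trace(b a b) trace(a) - trace(b a b a) = x*y*z - x^2 - z^2 + 2
use: trace(a^-1 b^-1 a b) = trace(a b a^-1) trace(b) - trace(a b a^-1 b) = -x*y*z + x^2 + y^2 + z^2 - 2
trace(a^-1 b^-1 a b^-1) = trace(a^-1 b^-1 a) trace(b) - trace(a^-1 b^-1 a b) = x*y*z - x^2 - z^2 + 2
use: trace(b^-1 a) = trace(a) trace(b) - trace(a b) = x*y - z
trace(b^-1 a b^-1) = trace(b^-1 a) trace(b) - trace(b^-1 a b) = x*y^2 - y*z - x
trace(a^-1 b^-1 a b^-1 a^-1) = trace(a^-1 b^-1 a b^-1) trace(a) - trace(a^-1 b^-1 a b^-1 a) = x^2*y*z - x^3 - x*y^2 - x*z^2 + y*z + 3*x
trace(b^2) = trace(b) trace(b) - trace(1) = y^2 - 2
use: trace(b^2 a b) = trace(b) trace(a b^2) - trace(a b) = y^2*z - x*y - z
trace(a b a) = trace(a) trace(b a) - trace(b) = x*z - y
trace(b^2 a b a) = trace(b) trace(a b a b) - trace(a b a) = y*z^2 - x*z - y
trace(a^-1 b^2 a b) = trace(b^2 a b) trace(a) - trace(b^2 a b a) = x*y^2*z - x^2*y - y*z^2 + y
use: trace(b a b^-1 a^-1 b) = trace(a^-1 b^2 a) trace(b) - trace(a^-1 b^2 a b) = -x*y^2*z + x^2*y + y^3 + y*z^2 - 3*y
use: trace(b a b a b a) = trace(a b a b) trace(a b) - trace(b a) = z^3 - 3*z
use: trace(a^-1 b a b a b) = trace(b a b a b) trace(a) - trace(b a b a b a) = x*y*z^2 - x^2*z - z^3 - x*y + 3*z
apply: trace(b a b^-1 a^-1 b a) = trace(a^-1 b a b a) trace(b) - trace(a^-1 b a b a b) = -x*y*z^2 + x^2*z + y^2*z + z^3 - 3*z
apply: trace(a b^-1 a^-1 b a^-1 b) = trace(b a b^-1 a^-1 b) trace(a) - trace(b a b^-1 a^-1 b a) = -x^2*y^2*z + x^3*y + x*y^3 + 2*x*y*z^2 - x^2*z - y^2*z - z^3 - 3*x*y + 3*z
trace(a^-1 b^-1 a b^-1 a^-1 b) = trace(a b^-1 a^-1 b a^-1) trace(b) - trace(a b^-1 a^-1 b a^-1 b) = x^2*y^2*z - x^3*y - x*y^3 - 2*x*y*z^2 + x^2*z + y^2*z + z^3 + 4*x*y - 3*z
trace(b^-1 a^-1 b^-1 a^-1 b^-1 a) = trace(a^-1 b^-1 a b^-1 a^-1) trace(b) - trace(a^-1 b^-1 a b^-1 a^-1 b) = x*y*z^2 - x^2*z - z^3 - x*y + 3*z
trace(a b a^2) = trace(a) trace(a b a) - trace(a b) = x^2*z - x*y - z
trace(a b a^2 b) = trace(a) trace(b a b a) - trace(b a b) = x*z^2 - y*z - x
use: trace(a b a^2 b^-1) = trace(a b a^2) trace(b) - trace(a b a^2 b) = x^2*y*z - x*y^2 - x*z^2 + x
trace(b^-1 a b a^2 b^-1) = trace(a b a^2 b^-1) trace(b) - trace(a b a^2) = x^2*y^2*z - x*y^3 - x*y*z^2 - x^2*z + 2*x*y + z
apply: trace(a^2 b a^2) = trace(a) trace(a^2 b a) - trace(a^2 b) = x^3*z - x^2*y - 2*x*z + y
apply: trace(b a^2 b) = trace(a) trace(b^2 a) - trace(b^2) = x*y*z - x^2 - y^2 + 2
use: trace(a^2 b a^2 b) = trace(a) trace(b a^2 b a) - trace(b a^2 b) = x^2*z^2 - 2*x*y*z + y^2 - 2
use: trace(a b a^2 b^-1 a) = trace(a^2 b a^2) trace(b) - trace(a^2 b a^2 b) = x^3*y*z - x^2*y^2 - x^2*z^2 + 2
trace(a b a b a^2) = trace(a) trace(b a b a^2) - trace(b a b a) = x^2*z^2 - x*y*z - x^2 - z^2 + 2
trace(a b a b a^2 b) = trace(a) trace(b a b a b a) - trace(b a b a b) = x*z^3 - y*z^2 - 2*x*z + y
apply: trace(a b a^2 b^-1 a b) = trace(a b a b a^2) trace(b) - trace(a b a b a^2 b) = x^2*y*z^2 - x*y^2*z - x*z^3 - x^2*y + 2*x*z + y
apply: trace(b^-1 a b a^2 b^-1 a) = trace(a b a^2 b^-1 a) trace(b) - trace(a b a^2 b^-1 a b) = x^3*y^2*z - x^2*y^3 - 2*x^2*y*z^2 + x*y^2*z + x*z^3 + x^2*y - 2*x*z + y
use: trace(b a^2 b^-1 a^-1 b^-1 a) = trace(b^-1 a b a^2 b^-1) trace(a) - trace(b^-1 a b a^2 b^-1 a) = x^2*y*z^2 - x^3*z - x*y^2*z - x*z^3 + x^2*y + 3*x*z - y
trace(a^2 b^-1 a^-1 b^-1 a^-1 b) = trace(b a^2 b^-1 a^-1 b^-1) trace(a) - trace(b a^2 b^-1 a^-1 b^-1 a) = -x^2*y*z^2 + x^3*z + x*y^2*z + x*z^3 - 4*x*z + y
trace(b^-1 a^-1 b^-1 a^-1 b^-1 a^2) = trace(a^2 b^-1 a^-1 b^-1 a^-1) trace(b) - trace(a^2 b^-1 a^-1 b^-1 a^-1 b) = x^2*y*z^2 - x^3*z - x*z^3 - x^2*y - y*z^2 + 4*x*z + y
assemble the triple (trace(r) - 2; trace(r a) - x; trace(r b) - y)

x*y*z^2 - x^2*z - z^3 - x*y + 3*z - 2; x^2*y*z^2 - x^3*z - x*z^3 - x^2*y - y*z^2 + 4*x*z - x + y; y*z - x - y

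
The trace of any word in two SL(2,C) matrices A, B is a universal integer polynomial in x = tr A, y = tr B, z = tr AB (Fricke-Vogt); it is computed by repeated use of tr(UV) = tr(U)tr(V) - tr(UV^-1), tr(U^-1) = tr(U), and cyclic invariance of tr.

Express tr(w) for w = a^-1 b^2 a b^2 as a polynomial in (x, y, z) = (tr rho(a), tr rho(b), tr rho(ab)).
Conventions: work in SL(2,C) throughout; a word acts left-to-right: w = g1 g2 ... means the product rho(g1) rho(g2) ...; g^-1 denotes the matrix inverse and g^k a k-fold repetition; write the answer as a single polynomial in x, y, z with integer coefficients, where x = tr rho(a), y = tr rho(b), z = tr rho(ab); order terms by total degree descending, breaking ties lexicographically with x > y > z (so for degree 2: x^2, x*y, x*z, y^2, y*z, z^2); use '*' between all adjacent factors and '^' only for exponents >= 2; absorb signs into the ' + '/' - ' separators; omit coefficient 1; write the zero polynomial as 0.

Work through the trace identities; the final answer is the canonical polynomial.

trace(a b^2) = trace(b)*trace(a b) - trace(a) = y*z - x
trace(b a b^2) = trace(b)*trace(a b^2) - trace(a b) = y^2*z - x*y - z
use: trace(b^2 a b^2) = trace(b)*trace(b a b^2) - trace(b a b) = y^3*z - x*y^2 - 2*y*z + x
use: trace(a b a b) = trace(a b)*trace(a b) - trace(1) = z^2 - 2
apply: trace(a b a) = trace(a)*trace(b a) - trace(b) = x*z - y
trace(a b^2 a b) = trace(b)*trace(a b a b) - trace(a b a) = y*z^2 - x*z - y
trace(a^2) = trace(a)*trace(a) - trace(1) = x^2 - 2
use: trace(a b^2 a) = trace(b)*trace(a^2 b) - trace(a^2) = x*y*z - x^2 - y^2 + 2
trace(b^2 a b^2 a) = trace(b)*trace(a b^2 a b) - trace(a b^2 a) = y^2*z^2 - 2*x*y*z + x^2 - 2
trace(a^-1 b^2 a b^2) = trace(b^2 a b^2)*trace(a) - trace(b^2 a b^2 a) = x*y^3*z - x^2*y^2 - y^2*z^2 + 2

x*y^3*z - x^2*y^2 - y^2*z^2 + 2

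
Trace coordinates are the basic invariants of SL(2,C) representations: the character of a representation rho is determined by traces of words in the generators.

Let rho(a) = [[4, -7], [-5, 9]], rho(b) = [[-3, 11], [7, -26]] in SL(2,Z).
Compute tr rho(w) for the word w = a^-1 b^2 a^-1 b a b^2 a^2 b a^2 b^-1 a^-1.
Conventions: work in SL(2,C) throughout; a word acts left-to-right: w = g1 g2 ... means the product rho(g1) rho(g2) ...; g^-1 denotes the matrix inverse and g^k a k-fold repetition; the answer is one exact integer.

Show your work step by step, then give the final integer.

50363509211856526

rho(a^-1) = [[9, 7], [5, 4]]
... * rho(b) = [[-3, 11], [7, -26]]  ->  [[22, -83], [13, -49]]
... * rho(b) = [[-3, 11], [7, -26]]  ->  [[-647, 2400], [-382, 1417]]
... * rho(a^-1) = [[9, 7], [5, 4]]  ->  [[6177, 5071], [3647, 2994]]
... * rho(b) = [[-3, 11], [7, -26]]  ->  [[16966, -63899], [10017, -37727]]
... * rho(a) = [[4, -7], [-5, 9]]  ->  [[387359, -693853], [228703, -409662]]
... * rho(b) = [[-3, 11], [7, -26]]  ->  [[-6019048, 22301127], [-3553743, 13166945]]
... * rho(b) = [[-3, 11], [7, -26]]  ->  [[174165033, -646038830], [102829844, -381431743]]
... * rho(a) = [[4, -7], [-5, 9]]  ->  [[3926854282, -7033504701], [2318478091, -4152694595]]
... * rho(a) = [[4, -7], [-5, 9]]  ->  [[50874940633, -90789522283], [30037385339, -53603597992]]
... * rho(b) = [[-3, 11], [7, -26]]  ->  [[-788151477880, 2920151926321], [-465337341961, 1724104786521]]
... * rho(a) = [[4, -7], [-5, 9]]  ->  [[-17753365543125, 31798427682049], [-10481873300449, 18774304472416]]
... * rho(a) = [[4, -7], [-5, 9]]  ->  [[-230005600582745, 410459407940316], [-135799015563876, 242341853354887]]
... * rho(b^-1) = [[-26, -11], [-7, -3]]  ->  [[3106929759569158, 1298683382589247], [1834381431176567, 766763611137975]]
... * rho(a^-1) = [[9, 7], [5, 4]]  ->  [[34455784749068657, 26943241847341094], [20343250936278978, 15907724462787869]]
tr = 34455784749068657 + 15907724462787869 = 50363509211856526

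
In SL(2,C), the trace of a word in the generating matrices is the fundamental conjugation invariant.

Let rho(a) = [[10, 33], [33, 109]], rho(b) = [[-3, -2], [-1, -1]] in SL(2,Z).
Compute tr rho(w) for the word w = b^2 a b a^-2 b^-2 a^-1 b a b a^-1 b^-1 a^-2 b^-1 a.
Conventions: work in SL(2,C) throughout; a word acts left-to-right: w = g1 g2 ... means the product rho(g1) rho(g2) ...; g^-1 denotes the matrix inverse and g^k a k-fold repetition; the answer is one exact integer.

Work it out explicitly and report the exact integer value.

4217842484375044570808

rho(b) = [[-3, -2], [-1, -1]]
... * rho(b) = [[-3, -2], [-1, -1]]  ->  [[11, 8], [4, 3]]
... * rho(a) = [[10, 33], [33, 109]]  ->  [[374, 1235], [139, 459]]
... * rho(b) = [[-3, -2], [-1, -1]]  ->  [[-2357, -1983], [-876, -737]]
... * rho(a^-1) = [[109, -33], [-33, 10]]  ->  [[-191474, 57951], [-71163, 21538]]
... * rho(a^-1) = [[109, -33], [-33, 10]]  ->  [[-22783049, 6898152], [-8467521, 2563759]]
... * rho(b^-1) = [[-1, 2], [1, -3]]  ->  [[29681201, -66260554], [11031280, -24626319]]
... * rho(b^-1) = [[-1, 2], [1, -3]]  ->  [[-95941755, 258144064], [-35657599, 95941517]]
... * rho(a^-1) = [[109, -33], [-33, 10]]  ->  [[-18976405407, 5747518555], [-7052748352, 2136115937]]
... * rho(b) = [[-3, -2], [-1, -1]]  ->  [[51181697666, 32205292259], [19022129119, 11969380767]]
... * rho(a) = [[10, 33], [33, 109]]  ->  [[1574591621207, 5199372879209], [585210856501, 1932392764530]]
... * rho(b) = [[-3, -2], [-1, -1]]  ->  [[-9923147742830, -8348556121623], [-3688025334033, -3102814477532]]
... * rho(a^-1) = [[109, -33], [-33, 10]]  ->  [[-806120751954911, 243978314297160], [-299601883651041, 90676691247769]]
... * rho(b^-1) = [[-1, 2], [1, -3]]  ->  [[1050099066252071, -2344176446801302], [390278574898810, -871233841045389]]
... * rho(a^-1) = [[109, -33], [-33, 10]]  ->  [[191818620965918705, -58095033654331363], [71291081418468127, -21591531382114620]]
... * rho(a^-1) = [[109, -33], [-33, 10]]  ->  [[22825365795878073824, -6910964828418630895], [8483248410222808303, -2568521000630594391]]
... * rho(b^-1) = [[-1, 2], [1, -3]]  ->  [[-29736330624296704719, 66383626077012040333], [-11051769410853402694, 24672059822337399779]]
... * rho(a) = [[10, 33], [33, 109]]  ->  [[1893296354298430283799, 6254516331792521140570], [703660280028600165767, 2324546130076614287009]]
tr = 1893296354298430283799 + 2324546130076614287009 = 4217842484375044570808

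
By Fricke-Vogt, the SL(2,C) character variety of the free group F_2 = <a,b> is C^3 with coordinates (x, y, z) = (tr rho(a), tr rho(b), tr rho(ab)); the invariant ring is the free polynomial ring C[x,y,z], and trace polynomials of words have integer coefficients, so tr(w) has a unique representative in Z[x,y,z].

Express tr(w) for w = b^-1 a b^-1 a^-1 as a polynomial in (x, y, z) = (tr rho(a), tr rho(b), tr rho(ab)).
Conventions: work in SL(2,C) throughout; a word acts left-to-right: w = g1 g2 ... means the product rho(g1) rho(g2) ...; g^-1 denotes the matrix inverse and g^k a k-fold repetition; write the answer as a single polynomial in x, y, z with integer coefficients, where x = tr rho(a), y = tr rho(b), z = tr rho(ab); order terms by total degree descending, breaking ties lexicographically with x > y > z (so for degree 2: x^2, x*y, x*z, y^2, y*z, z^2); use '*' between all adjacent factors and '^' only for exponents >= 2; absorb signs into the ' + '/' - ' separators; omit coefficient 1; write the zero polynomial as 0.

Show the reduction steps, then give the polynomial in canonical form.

and trace(a b^-1) = trace(a)*trace(b) - trace(a b)   [inverse elimination on b] = x*y - z
trace(b^-1 a b^-1) = trace(a b^-1)*trace(b) - trace(a)   [inverse elimination on b] = x*y^2 - y*z - x
trace(a^2) = trace(a)*trace(a) - trace(1)   [square of a] = x^2 - 2
next, trace(a^2 b) = trace(a)*trace(b a) - trace(b)   [square of a] = x*z - y
trace(a b^-1 a) = trace(a^2)*trace(b) - trace(a^2 b)   [inverse elimination on b] = x^2*y - x*z - y
trace(a b a b) = trace(b a)*trace(b a) - trace(1)   [split at a repeated b] = z^2 - 2
trace(a b^-1 a b) = trace(a b a)*trace(b) - trace(a b a b)   [inverse elimination on b] = x*y*z - y^2 - z^2 + 2
trace(b^-1 a b^-1 a) = trace(a b^-1 a)*trace(b) - trace(a b^-1 a b)   [inverse elimination on b] = x^2*y^2 - 2*x*y*z + z^2 - 2
next, trace(b^-1 a b^-1 a^-1) = trace(b^-1 a b^-1)*trace(a) - trace(b^-1 a b^-1 a)   [inverse elimination on a] = x*y*z - x^2 - z^2 + 2

x*y*z - x^2 - z^2 + 2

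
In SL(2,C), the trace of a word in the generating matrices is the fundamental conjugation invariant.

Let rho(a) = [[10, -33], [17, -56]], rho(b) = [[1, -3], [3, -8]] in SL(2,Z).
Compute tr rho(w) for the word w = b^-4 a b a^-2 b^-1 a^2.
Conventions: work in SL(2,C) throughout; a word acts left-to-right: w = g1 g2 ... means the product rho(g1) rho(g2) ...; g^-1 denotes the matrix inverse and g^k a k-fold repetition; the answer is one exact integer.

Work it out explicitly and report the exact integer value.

rho(b^-1) = [[-8, 3], [-3, 1]]
... * rho(b^-1) = [[-8, 3], [-3, 1]]  ->  [[55, -21], [21, -8]]
... * rho(b^-1) = [[-8, 3], [-3, 1]]  ->  [[-377, 144], [-144, 55]]
... * rho(b^-1) = [[-8, 3], [-3, 1]]  ->  [[2584, -987], [987, -377]]
... * rho(a) = [[10, -33], [17, -56]]  ->  [[9061, -30000], [3461, -11459]]
... * rho(b) = [[1, -3], [3, -8]]  ->  [[-80939, 212817], [-30916, 81289]]
... * rho(a^-1) = [[-56, 33], [-17, 10]]  ->  [[914695, -542817], [349383, -207338]]
... * rho(a^-1) = [[-56, 33], [-17, 10]]  ->  [[-41995031, 24756765], [-16040702, 9456259]]
... * rho(b^-1) = [[-8, 3], [-3, 1]]  ->  [[261689953, -101228328], [99956839, -38665847]]
... * rho(a) = [[10, -33], [17, -56]]  ->  [[896017954, -2966982081], [342248991, -1133288255]]
... * rho(a) = [[10, -33], [17, -56]]  ->  [[-41478515837, 136582404054], [-15843410425, 52169925577]]
tr = -41478515837 + 52169925577 = 10691409740

10691409740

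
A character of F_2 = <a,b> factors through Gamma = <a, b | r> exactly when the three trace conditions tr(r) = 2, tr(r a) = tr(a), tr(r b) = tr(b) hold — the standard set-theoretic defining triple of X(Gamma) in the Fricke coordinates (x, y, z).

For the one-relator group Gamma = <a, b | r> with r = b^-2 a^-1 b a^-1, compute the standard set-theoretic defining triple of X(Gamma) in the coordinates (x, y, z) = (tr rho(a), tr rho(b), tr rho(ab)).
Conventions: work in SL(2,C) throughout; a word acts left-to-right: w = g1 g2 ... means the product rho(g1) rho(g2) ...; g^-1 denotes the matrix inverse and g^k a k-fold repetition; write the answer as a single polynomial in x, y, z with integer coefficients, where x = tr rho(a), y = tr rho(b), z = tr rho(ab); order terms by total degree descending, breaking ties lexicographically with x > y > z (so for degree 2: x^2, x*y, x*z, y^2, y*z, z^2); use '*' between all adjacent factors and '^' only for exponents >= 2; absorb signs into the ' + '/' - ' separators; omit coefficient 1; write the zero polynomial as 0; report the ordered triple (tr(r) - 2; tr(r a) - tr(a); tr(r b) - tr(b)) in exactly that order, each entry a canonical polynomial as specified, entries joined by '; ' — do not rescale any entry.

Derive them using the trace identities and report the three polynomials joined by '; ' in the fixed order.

x*y^2*z - x^2*y - y^3 - y*z^2 + x*z + 3*y - 2; -x + z; x*y*z - y^2 - z^2 - y + 2

next, tr(b^-1) = tr(b) = y
tr(b^-1 a) = tr(a) * tr(b) - tr(a b) = x*y - z
and tr(b^-1 a^-1) = tr(b^-1) * tr(a) - tr(b^-1 a) = z
tr(a b a) = tr(a) * tr(b a) - tr(b) = x*z - y
and tr(a b a b) = tr(b a) * tr(b a) - tr(1) = z^2 - 2
next, tr(b^-1 a b a) = tr(a b a) * tr(b) - tr(a b a b) = x*y*z - y^2 - z^2 + 2
tr(b a b^-2 a) = tr(b^-1 a b a) * tr(b) - tr(b^-1 a b a b) = x*y^2*z - y^3 - y*z^2 - x*z + 3*y
tr(b^-2 a^-1 b a) = tr(b a b^-2) * tr(a) - tr(b a b^-2 a) = -x*y^2*z + x^2*y + y^3 + y*z^2 - 3*y
tr(b^-2 a^-1 b a^-1) = tr(b^-2 a^-1 b) * tr(a) - tr(b^-2 a^-1 b a) = x*y^2*z - x^2*y - y^3 - y*z^2 + x*z + 3*y
assemble the triple (tr(r) - 2; tr(r a) - x; tr(r b) - y)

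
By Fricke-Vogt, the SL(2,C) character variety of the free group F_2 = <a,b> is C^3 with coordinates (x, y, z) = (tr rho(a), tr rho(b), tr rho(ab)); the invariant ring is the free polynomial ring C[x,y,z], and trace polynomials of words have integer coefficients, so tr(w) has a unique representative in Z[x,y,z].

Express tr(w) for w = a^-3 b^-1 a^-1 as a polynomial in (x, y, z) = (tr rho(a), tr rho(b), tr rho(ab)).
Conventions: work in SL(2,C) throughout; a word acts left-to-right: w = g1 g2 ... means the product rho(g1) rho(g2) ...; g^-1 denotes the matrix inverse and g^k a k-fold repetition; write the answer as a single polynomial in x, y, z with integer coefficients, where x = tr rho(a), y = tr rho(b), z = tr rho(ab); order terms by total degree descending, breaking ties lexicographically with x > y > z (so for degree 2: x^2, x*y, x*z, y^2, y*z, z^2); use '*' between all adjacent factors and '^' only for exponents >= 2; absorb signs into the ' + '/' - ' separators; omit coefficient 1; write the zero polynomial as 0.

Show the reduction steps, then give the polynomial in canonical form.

tr(b^-1) = tr(b) = y
tr(b^-1 a) = tr(a) tr(b) - tr(a b) = x*y - z
tr(a^-1 b^-1) = tr(b^-1) tr(a) - tr(b^-1 a) = z
tr(b^-1 a^-2) = tr(a^-1 b^-1) tr(a) - tr(a^-1 b^-1 a) = x*z - y
tr(b^-1 a^-3) = tr(b^-1 a^-2) tr(a) - tr(b^-1 a^-1) = x^2*z - x*y - z
tr(a^-3 b^-1 a^-1) = tr(b^-1 a^-3) tr(a) - tr(b^-1 a^-2) = x^3*z - x^2*y - 2*x*z + y

x^3*z - x^2*y - 2*x*z + y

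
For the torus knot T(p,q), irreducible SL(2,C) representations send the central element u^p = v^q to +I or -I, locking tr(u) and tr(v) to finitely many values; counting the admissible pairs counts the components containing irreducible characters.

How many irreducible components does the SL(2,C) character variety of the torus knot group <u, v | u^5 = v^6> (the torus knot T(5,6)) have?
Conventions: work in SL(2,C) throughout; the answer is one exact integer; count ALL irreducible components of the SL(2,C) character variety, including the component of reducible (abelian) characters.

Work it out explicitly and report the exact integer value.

In the torus knot group T(5,6), u^5 = v^6 is central, so an irreducible representation sends it to +I or -I (Schur).
On an irreducible component, tr(u) is locked at 2*cos(pi*alpha/5) for some alpha in 1..4, and tr(v) at 2*cos(pi*beta/6) for some beta in 1..5.
u^5 = (-1)^alpha I and v^6 = (-1)^beta I must agree, so alpha and beta have equal parity.
Counting: 2 odd alphas x 3 odd betas + 2 even alphas x 2 even betas = 6 + 4 = 10.
components with irreducible characters: 10; plus the single component of reducible (abelian) characters: total 11.

11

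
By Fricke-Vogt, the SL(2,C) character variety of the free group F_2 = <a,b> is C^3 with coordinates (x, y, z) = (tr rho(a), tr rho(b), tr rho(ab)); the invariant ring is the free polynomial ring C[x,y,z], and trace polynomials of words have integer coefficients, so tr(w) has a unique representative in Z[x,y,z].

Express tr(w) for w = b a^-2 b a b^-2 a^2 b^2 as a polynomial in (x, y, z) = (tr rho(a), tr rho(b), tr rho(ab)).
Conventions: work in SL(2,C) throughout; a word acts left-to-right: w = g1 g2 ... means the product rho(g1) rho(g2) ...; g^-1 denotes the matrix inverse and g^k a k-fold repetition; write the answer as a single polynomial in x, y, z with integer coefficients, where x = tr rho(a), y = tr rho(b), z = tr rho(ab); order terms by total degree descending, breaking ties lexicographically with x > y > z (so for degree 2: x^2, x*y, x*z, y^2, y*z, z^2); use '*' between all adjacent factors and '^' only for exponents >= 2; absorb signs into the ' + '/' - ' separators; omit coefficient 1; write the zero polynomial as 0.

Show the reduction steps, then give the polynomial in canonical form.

x^4*y^5*z - x^5*y^4 - x^3*y^6 - 2*x^3*y^4*z^2 - x^4*y^3*z + x^2*y^3*z^3 + 2*x^5*y^2 + 7*x^3*y^4 + 3*x^3*y^2*z^2 + x*y^6 + x*y^4*z^2 - 3*x^2*y^3*z - x^2*y*z^3 - x^5 - 11*x^3*y^2 - x^3*z^2 - 6*x*y^4 - 2*x*y^2*z^2 + 3*x^2*y*z + 5*x^3 + 9*x*y^2 + x*z^2 + y*z - 5*x

trace(b^2 a) = trace(b) * trace(a b) - trace(a) = y*z - x
trace(b^2) = trace(b) * trace(b) - trace(1) = y^2 - 2
next, trace(a^2 b^2) = trace(a) * trace(b^2 a) - trace(b^2) = x*y*z - x^2 - y^2 + 2
and trace(a^2 b) = trace(a) * trace(b a) - trace(b) = x*z - y
and trace(a b^3 a) = trace(b) * trace(a^2 b^2) - trace(a^2 b) = x*y^2*z - x^2*y - y^3 - x*z + 3*y
and trace(a b^3) = trace(b) * trace(b a b) - trace(b a) = y^2*z - x*y - z
trace(a^3 b^3) = trace(a) * trace(a b^3 a) - trace(a b^3) = x^2*y^2*z - x^3*y - x*y^3 - x^2*z - y^2*z + 4*x*y + z
next, trace(a^3 b^2) = trace(a) * trace(a b^2 a) - trace(a b^2) = x^2*y*z - x^3 - x*y^2 - y*z + 3*x
trace(a^2 b^4 a) = trace(b) * trace(a^3 b^3) - trace(a^3 b^2) = x^2*y^3*z - x^3*y^2 - x*y^4 - 2*x^2*y*z - y^3*z + x^3 + 5*x*y^2 + 2*y*z - 3*x
trace(a b a b) = trace(a b) * trace(a b) - trace(1) = z^2 - 2
and trace(b a b a b) = trace(b) * trace(a b a b) - trace(a b a) = y*z^2 - x*z - y
and trace(b^3 a b a) = trace(b) * trace(b a b a b) - trace(b a b a) = y^2*z^2 - x*y*z - y^2 - z^2 + 2
and trace(b^3 a b) = trace(b) * trace(b^2 a b) - trace(b^2 a) = y^3*z - x*y^2 - 2*y*z + x
and trace(b^2 a b a^2 b) = trace(a) * trace(b^3 a b a) - trace(b^3 a b) = x*y^2*z^2 - x^2*y*z - y^3*z - x*z^2 + 2*y*z + x
trace(b^2 a b a^2) = trace(a) * trace(b^2 a b a) - trace(b^2 a b) = x*y*z^2 - x^2*z - y^2*z + z
next, trace(a^2 b^4 a b) = trace(b) * trace(b^2 a b a^2 b) - trace(b^2 a b a^2) = x*y^3*z^2 - x^2*y^2*z - y^4*z - 2*x*y*z^2 + x^2*z + 3*y^2*z + x*y - z
trace(b a b^-1 a^2 b^3) = trace(a^2 b^4 a) * trace(b) - trace(a^2 b^4 a b) = x^2*y^4*z - x^3*y^3 - x*y^5 - x*y^3*z^2 - x^2*y^2*z + x^3*y + 5*x*y^3 + 2*x*y*z^2 - x^2*z - y^2*z - 4*x*y + z
trace(a b a^3 b^2) = trace(a) * trace(b^2 a b a^2) - trace(b^2 a b a) = x^2*y*z^2 - x^3*z - x*y^2*z - y*z^2 + 2*x*z + y
and trace(b a b a^2) = trace(a) * trace(b a b a) - trace(b a b) = x*z^2 - y*z - x
trace(a b a^3 b) = trace(a) * trace(b a b a^2) - trace(b a b a) = x^2*z^2 - x*y*z - x^2 - z^2 + 2
trace(a^2 b^3 a b a) = trace(b) * trace(a b a^3 b^2) - trace(a b a^3 b) = x^2*y^2*z^2 - x^3*y*z - x*y^3*z - x^2*z^2 - y^2*z^2 + 3*x*y*z + x^2 + y^2 + z^2 - 2
next, trace(b a b a b a) = trace(b a b a) * trace(b a) - trace(a b) = z^3 - 3*z
trace(a b a b a^2 b) = trace(a) * trace(b a b a b a) - trace(b a b a b) = x*z^3 - y*z^2 - 2*x*z + y
next, trace(a b a b a^2 b^2) = trace(b) * trace(a b a b a^2 b) - trace(a b a b a^2) = x*y*z^3 - x^2*z^2 - y^2*z^2 - x*y*z + x^2 + y^2 + z^2 - 2
next, trace(a^2 b^3 a b a b) = trace(b) * trace(a b a b a^2 b^2) - trace(a b a b a^2 b) = x*y^2*z^3 - x^2*y*z^2 - y^3*z^2 - x*y^2*z - x*z^3 + x^2*y + y^3 + 2*y*z^2 + 2*x*z - 3*y
and trace(b a b^-1 a^2 b^3 a) = trace(a^2 b^3 a b a) * trace(b) - trace(a^2 b^3 a b a b) = x^2*y^3*z^2 - x^3*y^2*z - x*y^4*z - x*y^2*z^3 + 4*x*y^2*z + x*z^3 - y*z^2 - 2*x*z + y
trace(b a b^-1 a^2 b^3 a^-1) = trace(b a b^-1 a^2 b^3) * trace(a) - trace(b a b^-1 a^2 b^3 a) = x^3*y^4*z - x^4*y^3 - x^2*y^5 - 2*x^2*y^3*z^2 + x*y^4*z + x*y^2*z^3 + x^4*y + 5*x^2*y^3 + 2*x^2*y*z^2 - x^3*z - 5*x*y^2*z - x*z^3 - 4*x^2*y + y*z^2 + 3*x*z - y
next, trace(b^-1 a^2 b^3 a^-2 b a) = trace(b a b^-1 a^2 b^3 a^-1) * trace(a) - trace(b a b^-1 a^2 b^3) = x^4*y^4*z - x^5*y^3 - x^3*y^5 - 2*x^3*y^3*z^2 + x^2*y^2*z^3 + x^5*y + 6*x^3*y^3 + 2*x^3*y*z^2 + x*y^5 + x*y^3*z^2 - x^4*z - 4*x^2*y^2*z - x^2*z^3 - 5*x^3*y - 5*x*y^3 - x*y*z^2 + 4*x^2*z + y^2*z + 3*x*y - z
next, trace(a^-1 b a^3 b^3) = trace(b a^3 b^3) * trace(a) - trace(b a^3 b^3 a) = x^3*y^3*z - x^4*y^2 - x^2*y^4 - x^2*y^2*z^2 - x^3*y*z + x^4 + 5*x^2*y^2 + x^2*z^2 + y^2*z^2 - x*y*z - 4*x^2 - y^2 - z^2 + 2
trace(a^2 b^3 a^-2 b a) = trace(a^-1 b a^3 b^3) * trace(a) - trace(a^-1 b a^3 b^3 a) = x^4*y^3*z - x^5*y^2 - x^3*y^4 - x^3*y^2*z^2 - x^4*y*z - x^2*y^3*z + x^5 + 6*x^3*y^2 + x^3*z^2 + x*y^4 + x*y^2*z^2 + x^2*y*z + y^3*z - 5*x^3 - 6*x*y^2 - x*z^2 - 2*y*z + 5*x
next, trace(b a^-2 b a b^-2 a^2 b^2) = trace(b^-1 a^2 b^3 a^-2 b a) * trace(b) - trace(b^-1 a^2 b^3 a^-2 b a b) = x^4*y^5*z - x^5*y^4 - x^3*y^6 - 2*x^3*y^4*z^2 - x^4*y^3*z + x^2*y^3*z^3 + 2*x^5*y^2 + 7*x^3*y^4 + 3*x^3*y^2*z^2 + x*y^6 + x*y^4*z^2 - 3*x^2*y^3*z - x^2*y*z^3 - x^5 - 11*x^3*y^2 - x^3*z^2 - 6*x*y^4 - 2*x*y^2*z^2 + 3*x^2*y*z + 5*x^3 + 9*x*y^2 + x*z^2 + y*z - 5*x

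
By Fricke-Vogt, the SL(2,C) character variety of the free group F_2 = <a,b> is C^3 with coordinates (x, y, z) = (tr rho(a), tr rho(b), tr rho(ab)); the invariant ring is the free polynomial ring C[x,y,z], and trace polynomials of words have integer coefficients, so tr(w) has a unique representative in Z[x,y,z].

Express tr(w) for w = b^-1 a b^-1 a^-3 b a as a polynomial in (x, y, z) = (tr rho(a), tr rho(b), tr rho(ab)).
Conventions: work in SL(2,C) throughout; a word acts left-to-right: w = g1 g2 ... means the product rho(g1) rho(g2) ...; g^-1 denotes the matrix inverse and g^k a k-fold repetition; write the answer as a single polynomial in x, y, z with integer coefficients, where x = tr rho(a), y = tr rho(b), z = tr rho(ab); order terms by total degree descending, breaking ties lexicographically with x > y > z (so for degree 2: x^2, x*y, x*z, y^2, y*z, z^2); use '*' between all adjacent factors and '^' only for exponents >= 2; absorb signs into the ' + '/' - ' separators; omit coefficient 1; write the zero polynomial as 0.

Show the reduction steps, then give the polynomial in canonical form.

-x^4*y^2*z + x^5*y + x^3*y^3 + 2*x^3*y*z^2 - x^4*z - x^2*z^3 - 5*x^3*y - x*y^3 - 2*x*y*z^2 + 5*x^2*z + y^2*z + z^3 + 4*x*y - 3*z

use: trace(a^2 b) = trace(a) * trace(b a) - trace(b) = x*z - y
trace(a^2) = trace(a) * trace(a) - trace(1) = x^2 - 2
apply: trace(a b^2 a) = trace(b) * trace(a^2 b) - trace(a^2) = x*y*z - x^2 - y^2 + 2
trace(a b a b) = trace(b a) * trace(b a) - trace(1) = z^2 - 2
trace(a b^2 a b) = trace(b) * trace(a b a b) - trace(a b a) = y*z^2 - x*z - y
use: trace(b a b^-1 a b) = trace(a b^2 a) * trace(b) - trace(a b^2 a b) = x*y^2*z - x^2*y - y^3 - y*z^2 + x*z + 3*y
trace(b a b) = trace(b) * trace(a b) - trace(a) = y*z - x
trace(a b a b a) = trace(a) * trace(b a b a) - trace(b a b) = x*z^2 - y*z - x
use: trace(a b a b a b) = trace(a b a b) * trace(a b) - trace(b a) = z^3 - 3*z
apply: trace(b a b^-1 a b a) = trace(a b a b a) * trace(b) - trace(a b a b a b) = x*y*z^2 - y^2*z - z^3 - x*y + 3*z
trace(a^-1 b a b^-1 a b) = trace(b a b^-1 a b) * trace(a) - trace(b a b^-1 a b a) = x^2*y^2*z - x^3*y - x*y^3 - 2*x*y*z^2 + x^2*z + y^2*z + z^3 + 4*x*y - 3*z
trace(a^-1 b a b^-1 a b^-1) = trace(a^-1 b a b^-1 a) * trace(b) - trace(a^-1 b a b^-1 a b) = -x^2*y^2*z + x^3*y + x*y^3 + 2*x*y*z^2 - x^2*z - y^2*z - z^3 - 3*x*y + 3*z
trace(a b^-1 a) = trace(a^2) * trace(b) - trace(a^2 b) = x^2*y - x*z - y
apply: trace(a^-2 b a b^-1 a b^-1) = trace(a^-1 b a b^-1 a b^-1) * trace(a) - trace(a^-1 b a b^-1 a b^-1 a) = -x^3*y^2*z + x^4*y + x^2*y^3 + 2*x^2*y*z^2 - x^3*z - x*y^2*z - x*z^3 - 4*x^2*y + 4*x*z + y
use: trace(b^-1 a b^-1 a^-3 b a) = trace(a^-2 b a b^-1 a b^-1) * trace(a) - trace(a^-2 b a b^-1 a b^-1 a) = -x^4*y^2*z + x^5*y + x^3*y^3 + 2*x^3*y*z^2 - x^4*z - x^2*z^3 - 5*x^3*y - x*y^3 - 2*x*y*z^2 + 5*x^2*z + y^2*z + z^3 + 4*x*y - 3*z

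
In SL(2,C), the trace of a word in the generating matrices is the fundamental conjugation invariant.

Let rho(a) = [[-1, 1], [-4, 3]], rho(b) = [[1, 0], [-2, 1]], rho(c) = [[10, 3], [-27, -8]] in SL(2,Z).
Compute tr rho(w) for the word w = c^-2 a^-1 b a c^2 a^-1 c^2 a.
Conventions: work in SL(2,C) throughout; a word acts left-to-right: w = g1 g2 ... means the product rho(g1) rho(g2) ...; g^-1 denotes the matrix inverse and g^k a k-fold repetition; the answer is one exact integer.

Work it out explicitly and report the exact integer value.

-4305610

rho(c^-1) = [[-8, -3], [27, 10]]
... * rho(c^-1) = [[-8, -3], [27, 10]]  ->  [[-17, -6], [54, 19]]
... * rho(a^-1) = [[3, -1], [4, -1]]  ->  [[-75, 23], [238, -73]]
... * rho(b) = [[1, 0], [-2, 1]]  ->  [[-121, 23], [384, -73]]
... * rho(a) = [[-1, 1], [-4, 3]]  ->  [[29, -52], [-92, 165]]
... * rho(c) = [[10, 3], [-27, -8]]  ->  [[1694, 503], [-5375, -1596]]
... * rho(c) = [[10, 3], [-27, -8]]  ->  [[3359, 1058], [-10658, -3357]]
... * rho(a^-1) = [[3, -1], [4, -1]]  ->  [[14309, -4417], [-45402, 14015]]
... * rho(c) = [[10, 3], [-27, -8]]  ->  [[262349, 78263], [-832425, -248326]]
... * rho(c) = [[10, 3], [-27, -8]]  ->  [[510389, 160943], [-1619448, -510667]]
... * rho(a) = [[-1, 1], [-4, 3]]  ->  [[-1154161, 993218], [3662116, -3151449]]
tr = -1154161 + -3151449 = -4305610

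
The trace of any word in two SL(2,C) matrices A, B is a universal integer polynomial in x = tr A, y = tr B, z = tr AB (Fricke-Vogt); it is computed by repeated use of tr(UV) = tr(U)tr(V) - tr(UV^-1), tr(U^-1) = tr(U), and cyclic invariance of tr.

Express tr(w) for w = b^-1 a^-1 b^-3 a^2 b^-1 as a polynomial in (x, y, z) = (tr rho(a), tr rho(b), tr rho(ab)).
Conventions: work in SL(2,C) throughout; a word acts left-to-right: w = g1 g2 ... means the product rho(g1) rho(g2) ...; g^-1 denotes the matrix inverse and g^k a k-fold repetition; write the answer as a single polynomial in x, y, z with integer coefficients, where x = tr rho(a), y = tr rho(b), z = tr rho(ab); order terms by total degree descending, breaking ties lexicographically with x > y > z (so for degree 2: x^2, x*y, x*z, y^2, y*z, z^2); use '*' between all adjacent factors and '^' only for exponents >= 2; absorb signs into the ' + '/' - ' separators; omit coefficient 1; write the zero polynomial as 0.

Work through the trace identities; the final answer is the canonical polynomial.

tr(a b^-1) = tr(a)*tr(b) - tr(a b)  (eliminate b^-1) = x*y - z
tr(b^-2 a) = tr(a b^-1)*tr(b) - tr(a)  (eliminate b^-1) = x*y^2 - y*z - x
tr(a^2) = tr(a)*tr(a) - tr(1)  (reduce the a square) = x^2 - 2
apply: tr(a^2 b) = tr(a)*tr(b a) - tr(b)  (reduce the a square) = x*z - y
tr(b^-1 a^2) = tr(a^2)*tr(b) - tr(a^2 b)  (eliminate b^-1) = x^2*y - x*z - y
tr(a^2 b a) = tr(a)*tr(b a^2) - tr(b a)  (reduce the a square) = x^2*z - x*y - z
tr(b a b a) = tr(a b)*tr(a b) - tr(1)  (split on a) = z^2 - 2
apply: tr(b a b) = tr(b)*tr(a b) - tr(a)  (reduce the b square) = y*z - x
tr(a^2 b a b) = tr(a)*tr(b a b a) - tr(b a b)  (reduce the a square) = x*z^2 - y*z - x
use: tr(b^-1 a^2 b a) = tr(a^2 b a)*tr(b) - tr(a^2 b a b)  (eliminate b^-1) = x^2*y*z - x*y^2 - x*z^2 + x
tr(b^-2 a^2 b a) = tr(b^-1 a^2 b a)*tr(b) - tr(b^-1 a^2 b a b)  (eliminate b^-1) = x^2*y^2*z - x*y^3 - x*y*z^2 - x^2*z + 2*x*y + z
tr(a^-1 b^-2 a^2 b) = tr(b^-2 a^2 b)*tr(a) - tr(b^-2 a^2 b a)  (eliminate a^-1) = -x^2*y^2*z + x^3*y + x*y^3 + x*y*z^2 - 3*x*y - z
tr(a^2 b^-1 a^-1 b^-2) = tr(a^-1 b^-2 a^2)*tr(b) - tr(a^-1 b^-2 a^2 b)  (eliminate b^-1) = x^2*y^2*z - x^3*y - x*y*z^2 - y^2*z + 2*x*y + z
tr(b a^2 b) = tr(b)*tr(a^2 b) - tr(a^2)  (reduce the b square) = x*y*z - x^2 - y^2 + 2
tr(a^-1 b a^2 b) = tr(b a^2 b)*tr(a) - tr(b a^2 b a)  (eliminate a^-1) = x^2*y*z - x^3 - x*y^2 - x*z^2 + y*z + 3*x
use: tr(a^2 b^-1 a^-1 b) = tr(a^-1 b a^2)*tr(b) - tr(a^-1 b a^2 b)  (eliminate b^-1) = -x^2*y*z + x^3 + x*y^2 + x*z^2 - 3*x
tr(a^2 b^-1 a^-1 b^-1) = tr(a^2 b^-1 a^-1)*tr(b) - tr(a^2 b^-1 a^-1 b)  (eliminate b^-1) = x^2*y*z - x^3 - x*z^2 - y*z + 3*x
use: tr(b^-1 a^-1 b^-3 a^2) = tr(a^2 b^-1 a^-1 b^-2)*tr(b) - tr(a^2 b^-1 a^-1 b^-1)  (eliminate b^-1) = x^2*y^3*z - x^3*y^2 - x*y^2*z^2 - x^2*y*z - y^3*z + x^3 + 2*x*y^2 + x*z^2 + 2*y*z - 3*x
tr(b^-3 a) = tr(b^-1 a b^-1)*tr(b) - tr(b^-1 a)  (eliminate b^-1) = x*y^3 - y^2*z - 2*x*y + z
tr(b^-1 a^-1 b^-3 a^2 b^-1) = tr(b^-1 a^-1 b^-3 a^2)*tr(b) - tr(b^-1 a^-1 b^-3 a^2 b)  (eliminate b^-1) = x^2*y^4*z - x^3*y^3 - x*y^3*z^2 - x^2*y^2*z - y^4*z + x^3*y + x*y^3 + x*y*z^2 + 3*y^2*z - x*y - z

x^2*y^4*z - x^3*y^3 - x*y^3*z^2 - x^2*y^2*z - y^4*z + x^3*y + x*y^3 + x*y*z^2 + 3*y^2*z - x*y - z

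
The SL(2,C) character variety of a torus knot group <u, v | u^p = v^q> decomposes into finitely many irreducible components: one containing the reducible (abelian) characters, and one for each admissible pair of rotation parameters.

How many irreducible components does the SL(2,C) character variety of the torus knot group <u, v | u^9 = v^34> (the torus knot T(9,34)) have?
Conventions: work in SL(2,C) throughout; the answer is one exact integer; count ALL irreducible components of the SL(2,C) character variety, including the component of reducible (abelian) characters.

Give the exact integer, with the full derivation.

Gamma = < u, v | u^9 = v^34 > (torus knot T(9,34)); the central element u^9 = v^34 acts as +I or -I in any irreducible SL(2,C) representation.
On an irreducible component, tr(u) is locked at 2*cos(pi*alpha/9) for some alpha in 1..8, and tr(v) at 2*cos(pi*beta/34) for some beta in 1..33.
Consistency of u^9 = (-1)^alpha I with v^34 = (-1)^beta I forces alpha = beta (mod 2).
Enumerate parity-matched pairs: 4*17 odd-odd plus 4*16 even-even gives 132.
Total: 132 irreducible-character components + 1 reducible (abelian) component = 133.

133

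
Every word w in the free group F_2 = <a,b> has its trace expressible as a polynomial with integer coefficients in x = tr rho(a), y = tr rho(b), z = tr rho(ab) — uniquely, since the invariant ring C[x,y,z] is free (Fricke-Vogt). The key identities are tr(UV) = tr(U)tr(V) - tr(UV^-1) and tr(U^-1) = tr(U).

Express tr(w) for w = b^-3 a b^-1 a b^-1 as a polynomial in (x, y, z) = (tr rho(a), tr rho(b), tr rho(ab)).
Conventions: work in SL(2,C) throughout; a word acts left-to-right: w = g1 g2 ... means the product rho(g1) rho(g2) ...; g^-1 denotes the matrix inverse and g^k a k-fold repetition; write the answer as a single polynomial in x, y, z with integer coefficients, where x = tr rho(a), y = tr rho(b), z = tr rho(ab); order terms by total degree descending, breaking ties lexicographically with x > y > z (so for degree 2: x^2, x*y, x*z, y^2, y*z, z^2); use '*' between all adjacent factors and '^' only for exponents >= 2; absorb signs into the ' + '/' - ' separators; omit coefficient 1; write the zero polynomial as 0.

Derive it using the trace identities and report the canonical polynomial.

trace(a^2) = trace(a) trace(a) - trace(1) = x^2 - 2
trace(a^2 b) = trace(a) trace(b a) - trace(b) = x*z - y
trace(a b^-1 a) = trace(a^2) trace(b) - trace(a^2 b) = x^2*y - x*z - y
trace(a b a b) = trace(b a) trace(b a) - trace(1) = z^2 - 2
trace(a b^-1 a b) = trace(a b a) trace(b) - trace(a b a b) = x*y*z - y^2 - z^2 + 2
trace(a b^-1 a b^-1) = trace(a b^-1 a) trace(b) - trace(a b^-1 a b) = x^2*y^2 - 2*x*y*z + z^2 - 2
trace(b^-1 a b^-1 a b^-1) = trace(a b^-1 a b^-1) trace(b) - trace(a b^-1 a) = x^2*y^3 - 2*x*y^2*z - x^2*y + y*z^2 + x*z - y
trace(b^-1 a b^-1 a b^-2) = trace(b^-1 a b^-1 a b^-1) trace(b) - trace(b^-1 a b^-1 a) = x^2*y^4 - 2*x*y^3*z - 2*x^2*y^2 + y^2*z^2 + 3*x*y*z - y^2 - z^2 + 2
trace(b^-3 a b^-1 a b^-1) = trace(b^-1 a b^-1 a b^-2) trace(b) - trace(b^-1 a b^-1 a b^-1) = x^2*y^5 - 2*x*y^4*z - 3*x^2*y^3 + y^3*z^2 + 5*x*y^2*z + x^2*y - y^3 - 2*y*z^2 - x*z + 3*y

x^2*y^5 - 2*x*y^4*z - 3*x^2*y^3 + y^3*z^2 + 5*x*y^2*z + x^2*y - y^3 - 2*y*z^2 - x*z + 3*y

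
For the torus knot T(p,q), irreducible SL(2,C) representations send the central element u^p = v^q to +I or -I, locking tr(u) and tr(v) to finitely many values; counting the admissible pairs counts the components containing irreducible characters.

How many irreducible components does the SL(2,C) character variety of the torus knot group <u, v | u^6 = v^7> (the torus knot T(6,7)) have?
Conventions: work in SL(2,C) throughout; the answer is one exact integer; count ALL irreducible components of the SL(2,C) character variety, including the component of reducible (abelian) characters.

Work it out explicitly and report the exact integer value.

For T(6,7): irreducibility forces the central element u^6 = v^7 to one of +I, -I.
On an irreducible component, tr(u) is locked at 2*cos(pi*alpha/6) for some alpha in 1..5, and tr(v) at 2*cos(pi*beta/7) for some beta in 1..6.
Consistency of u^6 = (-1)^alpha I with v^7 = (-1)^beta I forces alpha = beta (mod 2).
count pairs: odd alpha (3 choices) x odd beta (3), plus even alpha (2) x even beta (3): 3*3 + 2*3 = 15.
That is 15 components of irreducible characters, and with the reducible (abelian) component the total is 16.

16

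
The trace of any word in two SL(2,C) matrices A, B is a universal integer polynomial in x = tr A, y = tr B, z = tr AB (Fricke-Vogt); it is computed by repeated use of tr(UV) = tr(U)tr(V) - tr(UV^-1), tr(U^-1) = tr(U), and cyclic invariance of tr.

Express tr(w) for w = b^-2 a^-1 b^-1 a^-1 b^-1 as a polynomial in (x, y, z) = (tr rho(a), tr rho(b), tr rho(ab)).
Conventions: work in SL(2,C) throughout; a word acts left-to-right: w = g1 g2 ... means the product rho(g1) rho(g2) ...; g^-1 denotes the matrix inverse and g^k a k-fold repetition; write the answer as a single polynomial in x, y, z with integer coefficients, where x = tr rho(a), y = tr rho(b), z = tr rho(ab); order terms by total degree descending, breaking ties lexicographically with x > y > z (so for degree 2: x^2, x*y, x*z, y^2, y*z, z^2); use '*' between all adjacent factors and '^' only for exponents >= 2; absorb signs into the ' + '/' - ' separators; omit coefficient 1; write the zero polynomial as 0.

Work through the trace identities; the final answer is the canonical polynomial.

y^2*z^2 - x*y*z - y^2 - z^2 + 2

trace(b^-1) = trace(b) = y
use: trace(b^-1 a) = trace(a)*trace(b) - trace(a b)   [inverse elimination on b] = x*y - z
use: trace(b^-1 a^-1) = trace(b^-1)*trace(a) - trace(b^-1 a)   [inverse elimination on a] = z
trace(a^-2 b^-1) = trace(b^-1 a^-1)*trace(a) - trace(b^-1)   [inverse elimination on a] = x*z - y
trace(a^-2) = trace(a^-1)*trace(a) - trace(1)   [inverse elimination on a] = x^2 - 2
trace(a^-1 b^-2 a^-1) = trace(a^-2 b^-1)*trace(b) - trace(a^-2)   [inverse elimination on b] = x*y*z - x^2 - y^2 + 2
trace(a b a b) = trace(b a)*trace(b a) - trace(1)   [split at a repeated b] = z^2 - 2
use: trace(a b a b^-1) = trace(a b a)*trace(b) - trace(a b a b)   [inverse elimination on b] = x*y*z - y^2 - z^2 + 2
trace(b^-2 a b a) = trace(a b a b^-1)*trace(b) - trace(a b a)   [inverse elimination on b] = x*y^2*z - y^3 - y*z^2 - x*z + 3*y
trace(b a^-1 b^-2 a) = trace(b^-2 a b)*trace(a) - trace(b^-2 a b a)   [inverse elimination on a] = -x*y^2*z + x^2*y + y^3 + y*z^2 - 3*y
trace(a^-1 b^-2 a^-1 b) = trace(b a^-1 b^-2)*trace(a) - trace(b a^-1 b^-2 a)   [inverse elimination on a] = x*y^2*z - x^2*y - y^3 - y*z^2 + x*z + 3*y
use: trace(a^-1 b^-1 a^-1 b^-2) = trace(a^-1 b^-2 a^-1)*trace(b) - trace(a^-1 b^-2 a^-1 b)   [inverse elimination on b] = y*z^2 - x*z - y
apply: trace(b^-2 a^-1 b^-1 a^-1 b^-1) = trace(a^-1 b^-1 a^-1 b^-2)*trace(b) - trace(a^-1 b^-1 a^-1 b^-1)   [inverse elimination on b] = y^2*z^2 - x*y*z - y^2 - z^2 + 2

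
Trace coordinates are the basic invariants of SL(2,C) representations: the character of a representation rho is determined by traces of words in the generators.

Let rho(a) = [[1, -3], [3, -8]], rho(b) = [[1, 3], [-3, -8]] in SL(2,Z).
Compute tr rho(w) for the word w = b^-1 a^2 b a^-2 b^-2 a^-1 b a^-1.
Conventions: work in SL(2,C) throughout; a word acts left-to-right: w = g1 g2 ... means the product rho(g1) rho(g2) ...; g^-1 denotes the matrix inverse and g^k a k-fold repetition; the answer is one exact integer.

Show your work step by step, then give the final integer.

2836246826

rho(b^-1) = [[-8, -3], [3, 1]]
... * rho(a) = [[1, -3], [3, -8]]  ->  [[-17, 48], [6, -17]]
... * rho(a) = [[1, -3], [3, -8]]  ->  [[127, -333], [-45, 118]]
... * rho(b) = [[1, 3], [-3, -8]]  ->  [[1126, 3045], [-399, -1079]]
... * rho(a^-1) = [[-8, 3], [-3, 1]]  ->  [[-18143, 6423], [6429, -2276]]
... * rho(a^-1) = [[-8, 3], [-3, 1]]  ->  [[125875, -48006], [-44604, 17011]]
... * rho(b^-1) = [[-8, -3], [3, 1]]  ->  [[-1151018, -425631], [407865, 150823]]
... * rho(b^-1) = [[-8, -3], [3, 1]]  ->  [[7931251, 3027423], [-2810451, -1072772]]
... * rho(a^-1) = [[-8, 3], [-3, 1]]  ->  [[-72532277, 26821176], [25701924, -9504125]]
... * rho(b) = [[1, 3], [-3, -8]]  ->  [[-152995805, -432166239], [54214299, 153138772]]
... * rho(a^-1) = [[-8, 3], [-3, 1]]  ->  [[2520465157, -891153654], [-893130708, 315781669]]
tr = 2520465157 + 315781669 = 2836246826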